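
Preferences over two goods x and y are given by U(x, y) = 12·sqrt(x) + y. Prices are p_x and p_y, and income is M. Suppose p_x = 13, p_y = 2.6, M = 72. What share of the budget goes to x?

share on x = 0.26

MU_x = 6/√x, MU_y = 1. Tangency: 6/√x = p_x/p_y.
Thus x* = (6·p_y/p_x)² — independent of M — with the rest of income spent on y.
Plugging in: x* = (6·2.6/13)² = 1.44, y* = 20.4923.
Expenditure on x: 13·1.44 = 18.72; share = 0.26.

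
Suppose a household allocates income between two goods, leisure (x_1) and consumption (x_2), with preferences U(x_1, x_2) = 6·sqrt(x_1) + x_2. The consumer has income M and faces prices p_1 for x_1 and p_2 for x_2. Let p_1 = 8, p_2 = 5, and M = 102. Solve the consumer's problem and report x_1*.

x_1* = 3.5156

MU_x_1 = 3/√x_1, MU_x_2 = 1. Tangency: 3/√x_1 = p_1/p_2.
Thus x_1* = (3·p_2/p_1)² — independent of M — with the rest of income spent on x_2.
Plugging in: x_1* = (3·5/8)² = 3.5156.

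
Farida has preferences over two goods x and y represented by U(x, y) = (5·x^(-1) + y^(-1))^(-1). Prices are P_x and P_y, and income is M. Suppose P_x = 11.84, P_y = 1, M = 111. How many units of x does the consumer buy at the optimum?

From the CES first-order condition, 5·(y/x)^(2) = P_x/P_y.
Solve for the ratio: y/x = [(1/5)·P_x/P_y]^(0.5).
Substitute y = (y/x)·x into the budget: x* = M/(P_x + P_y·(y/x)).
Numerically y/x = 1.538831, so x* = 111/(11.84 + 1·1.538831) = 8.2967.

x* = 8.2967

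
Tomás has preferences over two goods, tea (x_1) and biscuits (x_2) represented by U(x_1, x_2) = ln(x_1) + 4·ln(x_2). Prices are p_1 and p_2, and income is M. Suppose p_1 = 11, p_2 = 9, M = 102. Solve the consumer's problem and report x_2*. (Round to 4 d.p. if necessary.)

x_2* = 9.0667

Demand: x_1*(p_1,p_2,M) = 0.2·M/p_1 and x_2* = 0.8·M/p_2.
At p_1=11, p_2=9, M=102: x_2* = 0.8·102/9 = 9.0667.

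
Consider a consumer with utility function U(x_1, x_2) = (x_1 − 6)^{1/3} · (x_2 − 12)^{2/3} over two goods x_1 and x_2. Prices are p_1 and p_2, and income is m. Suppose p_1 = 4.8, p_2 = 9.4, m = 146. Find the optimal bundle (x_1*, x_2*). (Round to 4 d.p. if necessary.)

x_1* = 6.3056, x_2* = 12.3121

Substituting into the budget: x_1* = 6 + 1/3·(m − 6·p_1 − 12·p_2)/p_1, and x_2* = 12 + 2/3·(…)/p_2.
Discretionary income = 146 − 6·4.8 − 12·9.4 = 4.4; x_1* = 6 + 1/3·4.4/4.8 = 6.3056; x_2* = 12 + 2/3·4.4/9.4 = 12.3121.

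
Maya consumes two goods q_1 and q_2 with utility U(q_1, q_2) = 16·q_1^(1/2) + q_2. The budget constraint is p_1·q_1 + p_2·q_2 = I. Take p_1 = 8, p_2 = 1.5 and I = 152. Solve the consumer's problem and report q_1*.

q_1* = 2.25

Thus q_1* = (8·p_2/p_1)² — independent of I — with the rest of income spent on q_2.
Plugging in: q_1* = (8·1.5/8)² = 2.25.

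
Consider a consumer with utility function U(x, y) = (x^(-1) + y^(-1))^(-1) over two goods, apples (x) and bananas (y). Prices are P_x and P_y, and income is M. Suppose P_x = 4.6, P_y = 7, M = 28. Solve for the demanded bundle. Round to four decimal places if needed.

x* = 2.7252, y* = 2.2092

MRS = MU_x/MU_y = (y/x)^(2). Set equal to P_x/P_y.
Solve for the ratio: y/x = [P_x/P_y]^(0.5).
Substitute y = (y/x)·x into the budget: x* = M/(P_x + P_y·(y/x)).
Numerically y/x = 0.810643, so x* = 28/(4.6 + 7·0.810643) = 2.7252 and y* = 0.810643·2.7252 = 2.2092.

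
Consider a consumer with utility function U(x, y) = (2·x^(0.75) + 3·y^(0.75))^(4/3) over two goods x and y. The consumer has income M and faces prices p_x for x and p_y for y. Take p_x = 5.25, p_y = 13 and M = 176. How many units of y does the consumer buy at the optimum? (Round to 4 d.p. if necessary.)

From the CES first-order condition, (2/3)·(y/x)^(0.25) = p_x/p_y.
Hence y/x = ((3/2)·p_x/p_y)^(1/(0.25)), i.e. raised to the 4 power.
With the ratio pinned down, the budget gives x* = M/(p_x + p_y·(y/x)) and y* = (y/x)·x*.
Numerically y/x = 0.134657, so x* = 176/(5.25 + 13·0.134657) = 25.1409 and y* = 0.134657·25.1409 = 3.3854.

y* = 3.3854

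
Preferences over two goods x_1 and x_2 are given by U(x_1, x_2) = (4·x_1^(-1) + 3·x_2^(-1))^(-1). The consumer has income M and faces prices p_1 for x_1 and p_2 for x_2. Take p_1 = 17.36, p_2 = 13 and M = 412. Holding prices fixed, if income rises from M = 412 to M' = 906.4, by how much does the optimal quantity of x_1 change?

MRS = MU_x_1/MU_x_2 = (4/3)·(x_2/x_1)^(2). Set equal to p_1/p_2.
Hence x_2/x_1 = ((3/4)·p_1/p_2)^(1/(2)), i.e. raised to the 0.5 power.
With the ratio pinned down, the budget gives x_1* = M/(p_1 + p_2·(x_2/x_1)) and x_2* = (x_2/x_1)·x_1*.
Numerically x_2/x_1 = 1.000769, so x_1* = 412/(17.36 + 13·1.000769) = 13.566.
At M' = 906.4: x_1* = 29.8452. Change: 29.8452 − 13.566 = 16.2792.

Δx_1* = 16.2792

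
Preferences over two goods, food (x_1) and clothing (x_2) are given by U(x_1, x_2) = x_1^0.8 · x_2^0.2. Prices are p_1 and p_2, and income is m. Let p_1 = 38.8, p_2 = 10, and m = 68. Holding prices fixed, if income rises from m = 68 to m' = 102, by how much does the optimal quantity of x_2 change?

Δx_2* = 0.68

The MRS is 4·x_2/x_1. Set MRS = p_1/p_2.
So 0.8·p_2·x_2 = 0.2·p_1·x_1; combined with the budget, a share 0.8 of income goes to x_1.
Demand: x_1*(p_1,p_2,m) = 0.8·m/p_1 and x_2* = 0.2·m/p_2.
At p_1=38.8, p_2=10, m=68: x_2* = 0.2·68/10 = 1.36.
At m' = 102: x_2* = 2.04. Change: 2.04 − 1.36 = 0.68.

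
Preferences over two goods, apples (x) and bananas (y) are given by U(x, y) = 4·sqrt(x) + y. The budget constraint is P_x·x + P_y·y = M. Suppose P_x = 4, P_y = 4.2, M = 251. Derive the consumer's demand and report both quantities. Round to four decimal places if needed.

x* = 4.41, y* = 55.5619

Utility is quasi-linear in y; the FOC for x is 2/√x = P_x/P_y.
Thus x* = (2·P_y/P_x)² — independent of M — with the rest of income spent on y.
Plugging in: x* = (2·4.2/4)² = 4.41, y* = 55.5619.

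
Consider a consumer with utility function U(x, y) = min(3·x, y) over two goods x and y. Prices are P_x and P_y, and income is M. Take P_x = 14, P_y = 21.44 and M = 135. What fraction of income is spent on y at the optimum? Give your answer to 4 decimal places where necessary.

With perfect complements, no substitution: consume in ratio x:y = 1:3.
Budget: P_x·x + P_y·3·x = M, so (P_x + 3·P_y)·x = M.
Demand: x*(P_x,P_y,M) = M/(P_x + 3·P_y), y* = 3·M/(P_x + 3·P_y).
Here 14 + 3·21.44 = 78.32, giving x* = 1.7237 and y* = 5.1711.
Expenditure on y: 21.44·5.1711 = 110.8682; share = 0.8212.

share on y = 0.8212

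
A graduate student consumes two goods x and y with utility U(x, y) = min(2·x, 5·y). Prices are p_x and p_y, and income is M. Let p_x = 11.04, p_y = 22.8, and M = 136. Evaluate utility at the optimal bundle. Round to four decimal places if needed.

V = 13.4921

Leontief preferences: the optimum is at the kink where x/5 = y/2, i.e. y = (2/5)·x.
Budget: p_x·x + p_y·(2/5)·x = M, so (5·p_x + 2·p_y)·x = 5·M.
Demand: x*(p_x,p_y,M) = 5·M/(5·p_x + 2·p_y), y* = 2·M/(5·p_x + 2·p_y).
Here 5·11.04 + 2·22.8 = 100.8, giving x* = 6.746 and y* = 2.6984.
Utility at the optimum: U(6.746, 2.6984) = 13.4921.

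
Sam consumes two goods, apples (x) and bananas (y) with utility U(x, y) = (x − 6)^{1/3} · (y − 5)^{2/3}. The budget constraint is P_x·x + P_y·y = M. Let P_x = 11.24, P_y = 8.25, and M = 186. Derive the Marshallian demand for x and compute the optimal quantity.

This is Cobb-Douglas in (x−6, y−5): tangency gives 1/3·P_y·(y−5) = 2/3·P_x·(x−6).
After buying the subsistence bundle (6, 5), a share 1/3 of the remaining income goes to x: x* = 6 + 1/3·(M − 6P_x − 5P_y)/P_x.
Discretionary income = 186 − 6·11.24 − 5·8.25 = 77.31; x* = 6 + 1/3·77.31/11.24 = 8.2927.

x* = 8.2927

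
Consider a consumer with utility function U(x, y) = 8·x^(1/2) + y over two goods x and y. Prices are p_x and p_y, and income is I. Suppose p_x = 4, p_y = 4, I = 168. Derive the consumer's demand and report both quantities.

Set MRS = p_x/p_y: 4·x^(−1/2) = p_x/p_y.
Solve: √x = 4·p_y/p_x, so x*(p_x,p_y) = (4·p_y/p_x)², and y* = (I − p_x·x*)/p_y.
Plugging in: x* = (4·4/4)² = 16, y* = 26.

x* = 16, y* = 26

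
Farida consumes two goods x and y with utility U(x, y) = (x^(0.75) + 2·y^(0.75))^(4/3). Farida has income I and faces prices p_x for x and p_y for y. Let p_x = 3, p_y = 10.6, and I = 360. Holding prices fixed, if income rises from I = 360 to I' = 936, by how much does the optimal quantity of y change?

Δy* = 14.4636

MU_x ∝ x^(-0.25), MU_y ∝ 2·y^(-0.25), so MRS = (1/2)·(y/x)^(0.25) = p_x/p_y.
Hence y/x = (2·p_x/p_y)^(1/(0.25)), i.e. raised to the 4 power.
With the ratio pinned down, the budget gives x* = I/(p_x + p_y·(y/x)) and y* = (y/x)·x*.
Numerically y/x = 0.102655, so x* = 360/(3 + 10.6·0.102655) = 88.0595 and y* = 0.102655·88.0595 = 9.0398.
At I' = 936: y* = 23.5034. Change: 23.5034 − 9.0398 = 14.4636.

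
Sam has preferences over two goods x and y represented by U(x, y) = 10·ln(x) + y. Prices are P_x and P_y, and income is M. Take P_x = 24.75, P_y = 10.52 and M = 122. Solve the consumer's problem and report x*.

x* = 4.2505

So x*(P_x,P_y) = 10·P_y/P_x, independent of income; and y* = (M − 10·P_y)/P_y.
At the given prices: x* = 10·10.52/24.75 = 4.2505.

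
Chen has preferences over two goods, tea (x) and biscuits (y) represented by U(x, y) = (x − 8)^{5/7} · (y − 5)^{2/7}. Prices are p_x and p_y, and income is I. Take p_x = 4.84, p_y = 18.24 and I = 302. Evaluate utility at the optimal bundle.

Let x' = x−8, y' = y−5. MRS = (5/2)·y'/x' = p_x/p_y.
After buying the subsistence bundle (8, 5), a share 5/7 of the remaining income goes to x: x* = 8 + 5/7·(I − 8p_x − 5p_y)/p_x.
Discretionary income = 302 − 8·4.84 − 5·18.24 = 172.08; x* = 8 + 5/7·172.08/4.84 = 33.3955; y* = 5 + 2/7·172.08/18.24 = 7.6955.
Utility at the optimum: U(33.3955, 7.6955) = 13.3794.

V = 13.3794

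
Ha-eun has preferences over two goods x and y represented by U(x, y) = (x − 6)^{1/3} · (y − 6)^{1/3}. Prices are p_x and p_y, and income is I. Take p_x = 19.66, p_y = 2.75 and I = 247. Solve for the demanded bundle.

x* = 8.8622, y* = 26.4618

Let x' = x−6, y' = y−6. MRS = y'/x' = p_x/p_y.
Substituting into the budget: x* = 6 + 0.5·(I − 6·p_x − 6·p_y)/p_x, and y* = 6 + 0.5·(…)/p_y.
Discretionary income = 247 − 6·19.66 − 6·2.75 = 112.54; x* = 6 + 0.5·112.54/19.66 = 8.8622; y* = 6 + 0.5·112.54/2.75 = 26.4618.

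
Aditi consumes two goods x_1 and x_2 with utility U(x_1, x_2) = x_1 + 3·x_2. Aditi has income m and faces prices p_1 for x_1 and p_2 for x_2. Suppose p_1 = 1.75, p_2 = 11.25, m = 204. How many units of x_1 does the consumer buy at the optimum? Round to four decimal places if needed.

Perfect substitutes: compare marginal utility per dollar. 1/p_1 vs 3/p_2 → 0.5714 vs 0.2667.
x_1 gives more utility per dollar, so spend all income on x_1: x_1* = m/p_1, x_2* = 0.
Numerically: x_1* = 116.5714, x_2* = 0.

x_1* = 116.5714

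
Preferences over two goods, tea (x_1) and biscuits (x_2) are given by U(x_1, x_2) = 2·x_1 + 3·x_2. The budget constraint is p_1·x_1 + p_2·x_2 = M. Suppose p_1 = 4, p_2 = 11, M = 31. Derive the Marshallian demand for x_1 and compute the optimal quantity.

x_1 gives more utility per dollar, so spend all income on x_1: x_1* = M/p_1, x_2* = 0.
Numerically: x_1* = 7.75, x_2* = 0.

x_1* = 7.75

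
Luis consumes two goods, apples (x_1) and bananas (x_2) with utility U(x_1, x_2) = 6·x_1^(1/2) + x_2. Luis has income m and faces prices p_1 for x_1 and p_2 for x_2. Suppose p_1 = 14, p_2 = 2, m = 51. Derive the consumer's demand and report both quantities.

x_1* = 0.1837, x_2* = 24.2143

Set MRS = p_1/p_2: 3·x_1^(−1/2) = p_1/p_2.
Solve: √x_1 = 3·p_2/p_1, so x_1*(p_1,p_2) = (3·p_2/p_1)², and x_2* = (m − p_1·x_1*)/p_2.
Plugging in: x_1* = (3·2/14)² = 0.1837, x_2* = 24.2143.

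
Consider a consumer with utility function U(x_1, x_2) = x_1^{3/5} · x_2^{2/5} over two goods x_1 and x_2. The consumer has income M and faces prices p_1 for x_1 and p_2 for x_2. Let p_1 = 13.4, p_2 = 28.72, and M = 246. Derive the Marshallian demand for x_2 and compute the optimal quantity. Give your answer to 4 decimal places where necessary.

Demand: x_1*(p_1,p_2,M) = 0.6·M/p_1 and x_2* = 0.4·M/p_2.
At p_1=13.4, p_2=28.72, M=246: x_2* = 0.4·246/28.72 = 3.4262.

x_2* = 3.4262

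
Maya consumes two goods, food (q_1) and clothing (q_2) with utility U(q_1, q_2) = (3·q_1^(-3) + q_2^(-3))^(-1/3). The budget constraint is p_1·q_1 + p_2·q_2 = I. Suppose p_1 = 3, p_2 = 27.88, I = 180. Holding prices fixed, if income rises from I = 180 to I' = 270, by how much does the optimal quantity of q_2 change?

MRS = MU_q_1/MU_q_2 = 3·(q_2/q_1)^(4). Set equal to p_1/p_2.
Solve for the ratio: q_2/q_1 = [(1/3)·p_1/p_2]^(0.25).
With the ratio pinned down, the budget gives q_1* = I/(p_1 + p_2·(q_2/q_1)) and q_2* = (q_2/q_1)·q_1*.
Numerically q_2/q_1 = 0.435188, so q_1* = 180/(3 + 27.88·0.435188) = 11.8945 and q_2* = 0.435188·11.8945 = 5.1763.
At I' = 270: q_2* = 7.7645. Change: 7.7645 − 5.1763 = 2.5882.

Δq_2* = 2.5882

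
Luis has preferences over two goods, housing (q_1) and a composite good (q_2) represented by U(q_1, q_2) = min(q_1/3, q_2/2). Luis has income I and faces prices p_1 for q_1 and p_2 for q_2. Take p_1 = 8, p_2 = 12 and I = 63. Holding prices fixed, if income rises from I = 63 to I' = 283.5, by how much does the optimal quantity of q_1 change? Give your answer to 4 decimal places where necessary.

Leontief preferences: the optimum is at the kink where q_1/3 = q_2/2, i.e. q_2 = (2/3)·q_1.
Budget: p_1·q_1 + p_2·(2/3)·q_1 = I, so (3·p_1 + 2·p_2)·q_1 = 3·I.
Demand: q_1*(p_1,p_2,I) = 3·I/(3·p_1 + 2·p_2), q_2* = 2·I/(3·p_1 + 2·p_2).
Here 3·8 + 2·12 = 48, giving q_1* = 3.9375.
At I' = 283.5: q_1* = 17.7188. Change: 17.7188 − 3.9375 = 13.7812.

Δq_1* = 13.7812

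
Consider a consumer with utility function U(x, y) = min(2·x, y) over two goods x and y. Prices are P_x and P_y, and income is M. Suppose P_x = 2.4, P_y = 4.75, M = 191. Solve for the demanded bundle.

With perfect complements, no substitution: consume in ratio x:y = 1:2.
Budget: P_x·x + P_y·2·x = M, so (P_x + 2·P_y)·x = M.
Demand: x*(P_x,P_y,M) = M/(P_x + 2·P_y), y* = 2·M/(P_x + 2·P_y).
Here 2.4 + 2·4.75 = 11.9, giving x* = 16.0504 and y* = 32.1008.

x* = 16.0504, y* = 32.1008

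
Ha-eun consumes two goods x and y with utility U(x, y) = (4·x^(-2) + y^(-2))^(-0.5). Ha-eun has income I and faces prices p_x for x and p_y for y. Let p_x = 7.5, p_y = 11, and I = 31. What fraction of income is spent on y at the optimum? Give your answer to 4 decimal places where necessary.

share on y = 0.4485

From the CES first-order condition, 4·(y/x)^(3) = p_x/p_y.
Solve for the ratio: y/x = [(1/4)·p_x/p_y]^(1/3).
With the ratio pinned down, the budget gives x* = I/(p_x + p_y·(y/x)) and y* = (y/x)·x*.
Numerically y/x = 0.554459, so x* = 31/(7.5 + 11·0.554459) = 2.2796 and y* = 0.554459·2.2796 = 1.2639.
Expenditure on y: 11·1.2639 = 13.9032; share = 0.4485.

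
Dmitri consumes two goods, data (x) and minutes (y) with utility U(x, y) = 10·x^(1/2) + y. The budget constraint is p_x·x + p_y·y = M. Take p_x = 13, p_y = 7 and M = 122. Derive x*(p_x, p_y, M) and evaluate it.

x* = 7.2485

Set MRS = p_x/p_y: 5·x^(−1/2) = p_x/p_y.
Thus x* = (5·p_y/p_x)² — independent of M — with the rest of income spent on y.
Plugging in: x* = (5·7/13)² = 7.2485.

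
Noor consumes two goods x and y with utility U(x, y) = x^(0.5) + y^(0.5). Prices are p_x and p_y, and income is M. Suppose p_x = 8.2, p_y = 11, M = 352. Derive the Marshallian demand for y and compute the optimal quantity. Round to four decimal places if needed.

y* = 13.6667

MU_x ∝ x^(-0.5), MU_y ∝ y^(-0.5), so MRS = (y/x)^(0.5) = p_x/p_y.
Solve for the ratio: y/x = [p_x/p_y]^(2).
Substitute y = (y/x)·x into the budget: x* = M/(p_x + p_y·(y/x)).
Numerically y/x = 0.555702, so x* = 352/(8.2 + 11·0.555702) = 24.5935 and y* = 0.555702·24.5935 = 13.6667.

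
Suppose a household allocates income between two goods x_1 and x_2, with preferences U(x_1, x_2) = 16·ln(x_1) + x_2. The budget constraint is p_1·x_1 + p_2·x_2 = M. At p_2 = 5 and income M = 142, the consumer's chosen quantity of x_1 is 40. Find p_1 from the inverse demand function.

Set MRS = p_1/p_2: (16/x_1)/1 = p_1/p_2.
So x_1*(p_1,p_2) = 16·p_2/p_1, independent of income; and x_2* = (M − 16·p_2)/p_2.
Set x_1* = 40 in the demand function and solve for p_1: p_1 = 2.

p_1 = 2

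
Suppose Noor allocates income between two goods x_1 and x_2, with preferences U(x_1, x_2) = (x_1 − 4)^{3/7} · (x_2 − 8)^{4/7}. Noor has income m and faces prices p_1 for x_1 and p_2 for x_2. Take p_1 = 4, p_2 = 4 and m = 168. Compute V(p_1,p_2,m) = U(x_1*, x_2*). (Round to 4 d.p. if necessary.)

This is Cobb-Douglas in (x_1−4, x_2−8): tangency gives 3/7·p_2·(x_2−8) = 4/7·p_1·(x_1−4).
Substituting into the budget: x_1* = 4 + 3/7·(m − 4·p_1 − 8·p_2)/p_1, and x_2* = 8 + 4/7·(…)/p_2.
Discretionary income = 168 − 4·4 − 8·4 = 120; x_1* = 4 + 3/7·120/4 = 16.8571; x_2* = 8 + 4/7·120/4 = 25.1429.
Utility at the optimum: U(16.8571, 25.1429) = 15.1544.

V = 15.1544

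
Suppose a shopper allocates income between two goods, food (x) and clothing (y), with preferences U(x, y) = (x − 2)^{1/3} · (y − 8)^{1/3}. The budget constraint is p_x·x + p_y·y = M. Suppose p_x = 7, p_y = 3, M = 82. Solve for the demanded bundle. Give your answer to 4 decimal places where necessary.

Let x' = x−2, y' = y−8. MRS = y'/x' = p_x/p_y.
After buying the subsistence bundle (2, 8), a share 0.5 of the remaining income goes to x: x* = 2 + 0.5·(M − 2p_x − 8p_y)/p_x.
Discretionary income = 82 − 2·7 − 8·3 = 44; x* = 2 + 0.5·44/7 = 5.1429; y* = 8 + 0.5·44/3 = 15.3333.

x* = 5.1429, y* = 15.3333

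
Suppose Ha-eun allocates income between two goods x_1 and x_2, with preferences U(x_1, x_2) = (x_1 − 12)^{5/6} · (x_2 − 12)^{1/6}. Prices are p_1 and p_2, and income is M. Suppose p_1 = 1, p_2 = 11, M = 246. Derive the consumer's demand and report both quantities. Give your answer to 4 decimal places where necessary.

MRS = 5·(x_2−12)/(x_1−12). Tangency with p_1/p_2 gives x_2−12 = (1/5)·(p_1/p_2)·(x_1−12).
After buying the subsistence bundle (12, 12), a share 5/6 of the remaining income goes to x_1: x_1* = 12 + 5/6·(M − 12p_1 − 12p_2)/p_1.
Discretionary income = 246 − 12·1 − 12·11 = 102; x_1* = 12 + 5/6·102/1 = 97; x_2* = 12 + 1/6·102/11 = 13.5455.

x_1* = 97, x_2* = 13.5455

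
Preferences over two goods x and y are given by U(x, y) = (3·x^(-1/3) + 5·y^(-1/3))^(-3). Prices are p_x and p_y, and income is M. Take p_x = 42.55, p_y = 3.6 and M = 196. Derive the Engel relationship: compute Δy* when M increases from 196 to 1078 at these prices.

MRS = MU_x/MU_y = (3/5)·(y/x)^(4/3). Set equal to p_x/p_y.
Solve for the ratio: y/x = [(5/3)·p_x/p_y]^(0.75).
With the ratio pinned down, the budget gives x* = M/(p_x + p_y·(y/x)) and y* = (y/x)·x*.
Numerically y/x = 9.35049, so x* = 196/(42.55 + 3.6·9.35049) = 2.5718 and y* = 9.35049·2.5718 = 24.0474.
At M' = 1078: y* = 132.2608. Change: 132.2608 − 24.0474 = 108.2134.

Δy* = 108.2134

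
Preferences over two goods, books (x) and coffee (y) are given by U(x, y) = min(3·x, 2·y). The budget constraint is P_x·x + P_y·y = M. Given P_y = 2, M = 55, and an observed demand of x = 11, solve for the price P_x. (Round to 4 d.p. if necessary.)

With perfect complements, no substitution: consume in ratio x:y = 2:3.
Budget: P_x·x + P_y·(3/2)·x = M, so (2·P_x + 3·P_y)·x = 2·M.
Demand: x*(P_x,P_y,M) = 2·M/(2·P_x + 3·P_y), y* = 3·M/(2·P_x + 3·P_y).
Set x* = 11 in the demand function and solve for P_x: P_x = 2.

P_x = 2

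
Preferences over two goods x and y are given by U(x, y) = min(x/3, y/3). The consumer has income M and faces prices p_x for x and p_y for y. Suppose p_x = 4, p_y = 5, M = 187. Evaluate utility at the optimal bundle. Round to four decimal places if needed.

V = 6.9259

Leontief preferences: the optimum is at the kink where x/3 = y/3, i.e. y = x.
Budget: p_x·x + p_y·x = M, so (3·p_x + 3·p_y)·x = 3·M.
Demand: x*(p_x,p_y,M) = 3·M/(3·p_x + 3·p_y), y* = 3·M/(3·p_x + 3·p_y).
Here 3·4 + 3·5 = 27, giving x* = 20.7778 and y* = 20.7778.
Utility at the optimum: U(20.7778, 20.7778) = 6.9259.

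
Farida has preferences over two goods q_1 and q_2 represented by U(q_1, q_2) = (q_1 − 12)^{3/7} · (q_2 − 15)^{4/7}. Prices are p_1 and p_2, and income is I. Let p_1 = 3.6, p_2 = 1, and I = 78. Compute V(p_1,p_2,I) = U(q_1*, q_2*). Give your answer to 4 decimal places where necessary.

V = 5.7765

MRS = (3/4)·(q_2−15)/(q_1−12). Tangency with p_1/p_2 gives q_2−15 = (4/3)·(p_1/p_2)·(q_1−12).
Substituting into the budget: q_1* = 12 + 3/7·(I − 12·p_1 − 15·p_2)/p_1, and q_2* = 15 + 4/7·(…)/p_2.
Discretionary income = 78 − 12·3.6 − 15·1 = 19.8; q_1* = 12 + 3/7·19.8/3.6 = 14.3571; q_2* = 15 + 4/7·19.8/1 = 26.3143.
Utility at the optimum: U(14.3571, 26.3143) = 5.7765.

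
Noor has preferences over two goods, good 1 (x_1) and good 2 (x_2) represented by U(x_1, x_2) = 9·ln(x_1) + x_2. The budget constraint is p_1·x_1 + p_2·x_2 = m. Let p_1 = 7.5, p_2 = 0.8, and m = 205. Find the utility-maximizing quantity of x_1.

x_1* = 0.96

MU_x_1 = 9/x_1, MU_x_2 = 1. Tangency: 9/x_1 = p_1/p_2.
So x_1*(p_1,p_2) = 9·p_2/p_1, independent of income; and x_2* = (m − 9·p_2)/p_2.
At the given prices: x_1* = 9·0.8/7.5 = 0.96.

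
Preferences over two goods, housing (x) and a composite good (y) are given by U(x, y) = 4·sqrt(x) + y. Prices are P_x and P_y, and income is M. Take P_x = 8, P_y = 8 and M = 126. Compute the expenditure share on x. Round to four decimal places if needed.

Utility is quasi-linear in y; the FOC for x is 2/√x = P_x/P_y.
Solve: √x = 2·P_y/P_x, so x*(P_x,P_y) = (2·P_y/P_x)², and y* = (M − P_x·x*)/P_y.
Plugging in: x* = (2·8/8)² = 4, y* = 11.75.
Expenditure on x: 8·4 = 32; share = 0.254.

share on x = 0.254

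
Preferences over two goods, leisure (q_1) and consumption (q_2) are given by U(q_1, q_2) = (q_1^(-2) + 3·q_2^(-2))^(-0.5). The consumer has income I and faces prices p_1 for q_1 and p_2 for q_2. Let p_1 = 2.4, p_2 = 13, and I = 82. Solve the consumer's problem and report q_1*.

MU_q_1 ∝ q_1^(-3), MU_q_2 ∝ 3·q_2^(-3), so MRS = (1/3)·(q_2/q_1)^(3) = p_1/p_2.
Solve for the ratio: q_2/q_1 = [3·p_1/p_2]^(1/3).
Substitute q_2 = (q_2/q_1)·q_1 into the budget: q_1* = I/(p_1 + p_2·(q_2/q_1)).
Numerically q_2/q_1 = 0.821227, so q_1* = 82/(2.4 + 13·0.821227) = 6.2711.

q_1* = 6.2711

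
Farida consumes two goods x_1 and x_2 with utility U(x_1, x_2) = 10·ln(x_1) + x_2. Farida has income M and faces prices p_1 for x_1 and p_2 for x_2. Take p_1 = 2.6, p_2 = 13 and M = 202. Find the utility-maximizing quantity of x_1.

x_1* = 50

Set MRS = p_1/p_2: (10/x_1)/1 = p_1/p_2.
So x_1*(p_1,p_2) = 10·p_2/p_1, independent of income; and x_2* = (M − 10·p_2)/p_2.
At the given prices: x_1* = 10·13/2.6 = 50.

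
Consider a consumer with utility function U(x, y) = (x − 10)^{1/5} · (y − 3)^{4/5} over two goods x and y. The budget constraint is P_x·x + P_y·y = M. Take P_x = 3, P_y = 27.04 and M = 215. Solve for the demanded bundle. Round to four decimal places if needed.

x* = 16.9253, y* = 6.0734

MRS = (1/4)·(y−3)/(x−10). Tangency with P_x/P_y gives y−3 = 4·(P_x/P_y)·(x−10).
Substituting into the budget: x* = 10 + 0.2·(M − 10·P_x − 3·P_y)/P_x, and y* = 3 + 0.8·(…)/P_y.
Discretionary income = 215 − 10·3 − 3·27.04 = 103.88; x* = 10 + 0.2·103.88/3 = 16.9253; y* = 3 + 0.8·103.88/27.04 = 6.0734.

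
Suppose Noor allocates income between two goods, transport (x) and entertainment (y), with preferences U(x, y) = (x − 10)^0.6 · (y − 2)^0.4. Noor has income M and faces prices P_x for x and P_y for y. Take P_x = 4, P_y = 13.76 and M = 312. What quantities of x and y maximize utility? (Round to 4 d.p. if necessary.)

x* = 46.672, y* = 9.107

This is Cobb-Douglas in (x−10, y−2): tangency gives 0.6·P_y·(y−2) = 0.4·P_x·(x−10).
Substituting into the budget: x* = 10 + 0.6·(M − 10·P_x − 2·P_y)/P_x, and y* = 2 + 0.4·(…)/P_y.
Discretionary income = 312 − 10·4 − 2·13.76 = 244.48; x* = 10 + 0.6·244.48/4 = 46.672; y* = 2 + 0.4·244.48/13.76 = 9.107.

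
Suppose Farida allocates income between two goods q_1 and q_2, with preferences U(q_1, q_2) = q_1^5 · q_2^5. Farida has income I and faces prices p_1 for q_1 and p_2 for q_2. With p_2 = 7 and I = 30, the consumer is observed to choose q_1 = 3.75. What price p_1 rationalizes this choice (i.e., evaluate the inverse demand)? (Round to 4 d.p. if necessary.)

MU_q_1/MU_q_2 = (5·q_2)/(5·q_1); tangency sets this equal to p_1/p_2.
So 5·p_2·q_2 = 5·p_1·q_1; combined with the budget, a share 0.5 of income goes to q_1.
Demand: q_1*(p_1,p_2,I) = 0.5·I/p_1 and q_2* = 0.5·I/p_2.
Set q_1* = 3.75 in the demand function and solve for p_1: p_1 = 4.

p_1 = 4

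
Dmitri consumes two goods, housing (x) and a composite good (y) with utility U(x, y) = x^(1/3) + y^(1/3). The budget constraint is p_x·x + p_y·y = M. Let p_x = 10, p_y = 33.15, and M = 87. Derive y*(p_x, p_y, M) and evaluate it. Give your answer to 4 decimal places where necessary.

MRS = MU_x/MU_y = (y/x)^(2/3). Set equal to p_x/p_y.
Solve for the ratio: y/x = [p_x/p_y]^(1.5).
Substitute y = (y/x)·x into the budget: x* = M/(p_x + p_y·(y/x)).
Numerically y/x = 0.165682, so x* = 87/(10 + 33.15·0.165682) = 5.6157 and y* = 0.165682·5.6157 = 0.9304.

y* = 0.9304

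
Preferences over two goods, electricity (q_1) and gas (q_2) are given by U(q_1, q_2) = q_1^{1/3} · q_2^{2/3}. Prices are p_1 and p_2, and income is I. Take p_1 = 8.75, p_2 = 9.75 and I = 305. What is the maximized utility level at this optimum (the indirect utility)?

MU_q_1/MU_q_2 = (1/3·q_2)/(2/3·q_1); tangency sets this equal to p_1/p_2.
So 1/3·p_2·q_2 = 2/3·p_1·q_1; combined with the budget, a share 1/3 of income goes to q_1.
Demand: q_1*(p_1,p_2,I) = 1/3·I/p_1 and q_2* = 2/3·I/p_2.
At p_1=8.75, p_2=9.75, I=305: q_1* = 1/3·305/8.75 = 11.619, q_2* = 20.8547.
Utility at the optimum: U(11.619, 20.8547) = 17.1604.

V = 17.1604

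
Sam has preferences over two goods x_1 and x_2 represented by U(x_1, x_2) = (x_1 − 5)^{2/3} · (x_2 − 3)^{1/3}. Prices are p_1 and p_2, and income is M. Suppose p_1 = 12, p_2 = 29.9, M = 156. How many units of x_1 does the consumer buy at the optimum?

This is Cobb-Douglas in (x_1−5, x_2−3): tangency gives 2/3·p_2·(x_2−3) = 1/3·p_1·(x_1−5).
Substituting into the budget: x_1* = 5 + 2/3·(M − 5·p_1 − 3·p_2)/p_1, and x_2* = 3 + 1/3·(…)/p_2.
Discretionary income = 156 − 5·12 − 3·29.9 = 6.3; x_1* = 5 + 2/3·6.3/12 = 5.35.

x_1* = 5.35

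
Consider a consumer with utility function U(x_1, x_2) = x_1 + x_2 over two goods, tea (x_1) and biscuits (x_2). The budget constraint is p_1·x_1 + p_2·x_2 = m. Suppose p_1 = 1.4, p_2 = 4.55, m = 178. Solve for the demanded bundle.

Linear utility — the consumer picks whichever good has higher MU/price: 1/1.4 = 0.7143 vs 1/4.55 = 0.2198.
x_1 gives more utility per dollar, so spend all income on x_1: x_1* = m/p_1, x_2* = 0.
Numerically: x_1* = 127.1429, x_2* = 0.

x_1* = 127.1429, x_2* = 0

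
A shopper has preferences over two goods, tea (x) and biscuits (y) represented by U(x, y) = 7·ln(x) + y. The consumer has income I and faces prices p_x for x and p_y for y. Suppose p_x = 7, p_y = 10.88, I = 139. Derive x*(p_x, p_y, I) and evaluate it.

x* = 10.88

At the given prices: x* = 7·10.88/7 = 10.88.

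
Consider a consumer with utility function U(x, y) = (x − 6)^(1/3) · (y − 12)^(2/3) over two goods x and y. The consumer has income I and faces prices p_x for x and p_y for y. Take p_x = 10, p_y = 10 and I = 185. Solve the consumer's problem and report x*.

This is Cobb-Douglas in (x−6, y−12): tangency gives 1/3·p_y·(y−12) = 2/3·p_x·(x−6).
Substituting into the budget: x* = 6 + 1/3·(I − 6·p_x − 12·p_y)/p_x, and y* = 12 + 2/3·(…)/p_y.
Discretionary income = 185 − 6·10 − 12·10 = 5; x* = 6 + 1/3·5/10 = 6.1667.

x* = 6.1667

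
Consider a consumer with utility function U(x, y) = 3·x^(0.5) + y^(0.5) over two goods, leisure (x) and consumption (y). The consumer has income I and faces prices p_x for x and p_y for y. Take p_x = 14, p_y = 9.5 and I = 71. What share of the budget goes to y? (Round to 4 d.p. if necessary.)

share on y = 0.1407

MRS = MU_x/MU_y = 3·(y/x)^(0.5). Set equal to p_x/p_y.
Solve for the ratio: y/x = [(1/3)·p_x/p_y]^(2).
Substitute y = (y/x)·x into the budget: x* = I/(p_x + p_y·(y/x)).
Numerically y/x = 0.241305, so x* = 71/(14 + 9.5·0.241305) = 4.3579 and y* = 0.241305·4.3579 = 1.0516.
Expenditure on y: 9.5·1.0516 = 9.9899; share = 0.1407.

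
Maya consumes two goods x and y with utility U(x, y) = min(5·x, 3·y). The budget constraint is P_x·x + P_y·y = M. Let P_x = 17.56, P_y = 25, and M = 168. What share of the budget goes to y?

Leontief preferences: the optimum is at the kink where x/3 = y/5, i.e. y = (5/3)·x.
Budget: P_x·x + P_y·(5/3)·x = M, so (3·P_x + 5·P_y)·x = 3·M.
Demand: x*(P_x,P_y,M) = 3·M/(3·P_x + 5·P_y), y* = 5·M/(3·P_x + 5·P_y).
Here 3·17.56 + 5·25 = 177.68, giving x* = 2.8366 and y* = 4.7276.
Expenditure on y: 25·4.7276 = 118.19; share = 0.7035.

share on y = 0.7035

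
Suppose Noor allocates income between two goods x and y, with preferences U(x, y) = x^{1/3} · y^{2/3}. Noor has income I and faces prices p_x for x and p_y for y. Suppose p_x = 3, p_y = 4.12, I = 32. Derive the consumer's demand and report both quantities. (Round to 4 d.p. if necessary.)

Tangency: MRS = (1/2)·y/x = p_x/p_y.
Rearranging, p_y·y = 2·p_x·x. Substituting into the budget gives p_x·x·(1 + 2) = I.
Demand: x*(p_x,p_y,I) = 1/3·I/p_x and y* = 2/3·I/p_y.
At p_x=3, p_y=4.12, I=32: x* = 1/3·32/3 = 3.5556, y* = 5.178.

x* = 3.5556, y* = 5.178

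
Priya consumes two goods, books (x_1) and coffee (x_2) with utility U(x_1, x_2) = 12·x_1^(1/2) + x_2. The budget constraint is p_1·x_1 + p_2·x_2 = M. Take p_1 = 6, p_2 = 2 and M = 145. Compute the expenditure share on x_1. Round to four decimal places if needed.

Utility is quasi-linear in x_2; the FOC for x_1 is 6/√x_1 = p_1/p_2.
Solve: √x_1 = 6·p_2/p_1, so x_1*(p_1,p_2) = (6·p_2/p_1)², and x_2* = (M − p_1·x_1*)/p_2.
Plugging in: x_1* = (6·2/6)² = 4, x_2* = 60.5.
Expenditure on x_1: 6·4 = 24; share = 0.1655.

share on x_1 = 0.1655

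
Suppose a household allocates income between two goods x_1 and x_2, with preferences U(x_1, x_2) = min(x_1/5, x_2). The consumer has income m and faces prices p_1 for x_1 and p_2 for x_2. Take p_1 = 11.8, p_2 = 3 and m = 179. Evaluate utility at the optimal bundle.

V = 2.8871

With perfect complements, no substitution: consume in ratio x_1:x_2 = 5:1.
Budget: p_1·x_1 + p_2·(1/5)·x_1 = m, so (5·p_1 + p_2)·x_1 = 5·m.
Demand: x_1*(p_1,p_2,m) = 5·m/(5·p_1 + p_2), x_2* = m/(5·p_1 + p_2).
Here 5·11.8 + 3 = 62, giving x_1* = 14.4355 and x_2* = 2.8871.
Utility at the optimum: U(14.4355, 2.8871) = 2.8871.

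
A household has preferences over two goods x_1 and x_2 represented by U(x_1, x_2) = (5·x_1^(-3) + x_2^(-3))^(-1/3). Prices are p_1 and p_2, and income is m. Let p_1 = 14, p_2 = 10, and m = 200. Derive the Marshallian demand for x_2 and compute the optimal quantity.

x_2* = 6.8386

With the ratio pinned down, the budget gives x_1* = m/(p_1 + p_2·(x_2/x_1)) and x_2* = (x_2/x_1)·x_1*.
Numerically x_2/x_1 = 0.727427, so x_1* = 200/(14 + 10·0.727427) = 9.401 and x_2* = 0.727427·9.401 = 6.8386.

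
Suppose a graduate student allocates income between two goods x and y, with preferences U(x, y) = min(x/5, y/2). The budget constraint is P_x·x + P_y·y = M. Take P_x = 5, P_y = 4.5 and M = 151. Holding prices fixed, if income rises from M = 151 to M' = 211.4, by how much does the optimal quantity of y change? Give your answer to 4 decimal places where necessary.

Δy* = 3.5529

Leontief preferences: the optimum is at the kink where x/5 = y/2, i.e. y = (2/5)·x.
Budget: P_x·x + P_y·(2/5)·x = M, so (5·P_x + 2·P_y)·x = 5·M.
Demand: x*(P_x,P_y,M) = 5·M/(5·P_x + 2·P_y), y* = 2·M/(5·P_x + 2·P_y).
Here 5·5 + 2·4.5 = 34, giving y* = 8.8824.
At M' = 211.4: y* = 12.4353. Change: 12.4353 − 8.8824 = 3.5529.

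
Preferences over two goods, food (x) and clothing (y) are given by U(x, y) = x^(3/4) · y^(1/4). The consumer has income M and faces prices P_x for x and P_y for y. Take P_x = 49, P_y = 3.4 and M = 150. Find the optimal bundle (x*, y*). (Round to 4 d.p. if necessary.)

Demand: x*(P_x,P_y,M) = 0.75·M/P_x and y* = 0.25·M/P_y.
At P_x=49, P_y=3.4, M=150: x* = 0.75·150/49 = 2.2959, y* = 11.0294.

x* = 2.2959, y* = 11.0294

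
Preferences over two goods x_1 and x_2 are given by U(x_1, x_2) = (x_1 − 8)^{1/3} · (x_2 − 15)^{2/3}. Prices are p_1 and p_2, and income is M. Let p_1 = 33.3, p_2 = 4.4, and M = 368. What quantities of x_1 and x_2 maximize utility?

x_1* = 8.3564, x_2* = 20.3939

Substituting into the budget: x_1* = 8 + 1/3·(M − 8·p_1 − 15·p_2)/p_1, and x_2* = 15 + 2/3·(…)/p_2.
Discretionary income = 368 − 8·33.3 − 15·4.4 = 35.6; x_1* = 8 + 1/3·35.6/33.3 = 8.3564; x_2* = 15 + 2/3·35.6/4.4 = 20.3939.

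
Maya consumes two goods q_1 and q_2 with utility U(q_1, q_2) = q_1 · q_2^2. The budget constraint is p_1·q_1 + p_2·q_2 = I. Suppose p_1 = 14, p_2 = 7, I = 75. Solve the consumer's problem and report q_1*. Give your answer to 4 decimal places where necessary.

q_1* = 1.7857

Tangency: MRS = (1/2)·q_2/q_1 = p_1/p_2.
Rearranging, p_2·q_2 = 2·p_1·q_1. Substituting into the budget gives p_1·q_1·(1 + 2) = I.
Demand: q_1*(p_1,p_2,I) = 1/3·I/p_1 and q_2* = 2/3·I/p_2.
At p_1=14, p_2=7, I=75: q_1* = 1/3·75/14 = 1.7857.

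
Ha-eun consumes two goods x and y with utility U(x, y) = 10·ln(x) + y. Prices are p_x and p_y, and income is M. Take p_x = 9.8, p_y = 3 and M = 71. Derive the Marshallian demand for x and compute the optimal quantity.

MU_x = 10/x, MU_y = 1. Tangency: 10/x = p_x/p_y.
So x*(p_x,p_y) = 10·p_y/p_x, independent of income; and y* = (M − 10·p_y)/p_y.
At the given prices: x* = 10·3/9.8 = 3.0612.

x* = 3.0612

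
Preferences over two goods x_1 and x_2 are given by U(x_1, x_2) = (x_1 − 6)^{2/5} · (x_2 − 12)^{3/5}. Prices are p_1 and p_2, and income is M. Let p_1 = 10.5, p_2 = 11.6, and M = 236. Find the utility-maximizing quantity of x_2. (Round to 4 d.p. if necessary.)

Discretionary income = 236 − 6·10.5 − 12·11.6 = 33.8; x_2* = 12 + 0.6·33.8/11.6 = 13.7483.

x_2* = 13.7483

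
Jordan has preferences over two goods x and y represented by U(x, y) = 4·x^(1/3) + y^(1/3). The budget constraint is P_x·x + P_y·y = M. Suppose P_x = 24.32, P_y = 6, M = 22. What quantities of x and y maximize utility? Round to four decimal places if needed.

x* = 0.7227, y* = 0.7372

MRS = MU_x/MU_y = 4·(y/x)^(2/3). Set equal to P_x/P_y.
Hence y/x = ((1/4)·P_x/P_y)^(1/(2/3)), i.e. raised to the 1.5 power.
Substitute y = (y/x)·x into the budget: x* = M/(P_x + P_y·(y/x)).
Numerically y/x = 1.020067, so x* = 22/(24.32 + 6·1.020067) = 0.7227 and y* = 1.020067·0.7227 = 0.7372.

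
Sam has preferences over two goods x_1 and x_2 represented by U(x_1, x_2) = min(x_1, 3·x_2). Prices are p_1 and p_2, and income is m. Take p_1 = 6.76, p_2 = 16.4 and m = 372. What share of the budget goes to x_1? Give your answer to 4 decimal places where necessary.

share on x_1 = 0.5529

Leontief preferences: the optimum is at the kink where x_1/3 = x_2/1, i.e. x_2 = (1/3)·x_1.
Budget: p_1·x_1 + p_2·(1/3)·x_1 = m, so (3·p_1 + p_2)·x_1 = 3·m.
Demand: x_1*(p_1,p_2,m) = 3·m/(3·p_1 + p_2), x_2* = m/(3·p_1 + p_2).
Here 3·6.76 + 16.4 = 36.68, giving x_1* = 30.4253 and x_2* = 10.1418.
Expenditure on x_1: 6.76·30.4253 = 205.675; share = 0.5529.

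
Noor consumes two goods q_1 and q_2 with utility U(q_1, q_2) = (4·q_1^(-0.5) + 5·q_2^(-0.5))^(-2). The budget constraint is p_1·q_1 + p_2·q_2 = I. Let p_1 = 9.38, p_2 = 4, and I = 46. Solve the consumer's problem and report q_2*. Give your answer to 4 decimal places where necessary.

q_2* = 5.3615

MU_q_1 ∝ 4·q_1^(-1.5), MU_q_2 ∝ 5·q_2^(-1.5), so MRS = (4/5)·(q_2/q_1)^(1.5) = p_1/p_2.
Hence q_2/q_1 = ((5/4)·p_1/p_2)^(1/(1.5)), i.e. raised to the 2/3 power.
Substitute q_2 = (q_2/q_1)·q_1 into the budget: q_1* = I/(p_1 + p_2·(q_2/q_1)).
Numerically q_2/q_1 = 2.048182, so q_1* = 46/(9.38 + 4·2.048182) = 2.6177 and q_2* = 2.048182·2.6177 = 5.3615.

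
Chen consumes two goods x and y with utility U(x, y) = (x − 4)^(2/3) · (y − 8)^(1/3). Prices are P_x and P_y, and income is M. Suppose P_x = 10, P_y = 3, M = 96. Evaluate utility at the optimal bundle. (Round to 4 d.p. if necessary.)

V = 2.5293

After buying the subsistence bundle (4, 8), a share 2/3 of the remaining income goes to x: x* = 4 + 2/3·(M − 4P_x − 8P_y)/P_x.
Discretionary income = 96 − 4·10 − 8·3 = 32; x* = 4 + 2/3·32/10 = 6.1333; y* = 8 + 1/3·32/3 = 11.5556.
Utility at the optimum: U(6.1333, 11.5556) = 2.5293.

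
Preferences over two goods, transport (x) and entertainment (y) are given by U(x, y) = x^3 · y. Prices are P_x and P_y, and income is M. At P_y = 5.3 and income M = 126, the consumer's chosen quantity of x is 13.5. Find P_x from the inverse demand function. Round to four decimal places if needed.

P_x = 7

Tangency: MRS = 3·y/x = P_x/P_y.
Rearranging, P_y·y = (1/3)·P_x·x. Substituting into the budget gives P_x·x·(1 + (1/3)) = M.
Demand: x*(P_x,P_y,M) = 0.75·M/P_x and y* = 0.25·M/P_y.
Set x* = 13.5 in the demand function and solve for P_x: P_x = 7.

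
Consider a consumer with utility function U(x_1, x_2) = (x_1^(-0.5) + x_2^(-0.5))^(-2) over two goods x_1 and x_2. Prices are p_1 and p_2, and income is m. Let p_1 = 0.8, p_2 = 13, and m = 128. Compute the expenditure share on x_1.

Numerically x_2/x_1 = 0.155871, so x_1* = 128/(0.8 + 13·0.155871) = 45.2886 and x_2* = 0.155871·45.2886 = 7.0592.
Expenditure on x_1: 0.8·45.2886 = 36.2309; share = 0.2831.

share on x_1 = 0.2831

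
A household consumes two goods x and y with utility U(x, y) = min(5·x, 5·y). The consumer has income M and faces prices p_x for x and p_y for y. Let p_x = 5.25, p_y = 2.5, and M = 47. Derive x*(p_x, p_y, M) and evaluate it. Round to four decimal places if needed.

Leontief preferences: the optimum is at the kink where x/5 = y/5, i.e. y = x.
Budget: p_x·x + p_y·x = M, so (5·p_x + 5·p_y)·x = 5·M.
Demand: x*(p_x,p_y,M) = 5·M/(5·p_x + 5·p_y), y* = 5·M/(5·p_x + 5·p_y).
Here 5·5.25 + 5·2.5 = 38.75, giving x* = 6.0645.

x* = 6.0645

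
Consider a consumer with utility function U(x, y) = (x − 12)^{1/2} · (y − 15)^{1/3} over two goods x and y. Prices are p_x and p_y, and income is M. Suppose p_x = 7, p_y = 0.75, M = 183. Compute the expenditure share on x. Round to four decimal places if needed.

share on x = 0.7467

This is Cobb-Douglas in (x−12, y−15): tangency gives 0.5·p_y·(y−15) = 1/3·p_x·(x−12).
After buying the subsistence bundle (12, 15), a share 0.6 of the remaining income goes to x: x* = 12 + 0.6·(M − 12p_x − 15p_y)/p_x.
Discretionary income = 183 − 12·7 − 15·0.75 = 87.75; x* = 12 + 0.6·87.75/7 = 19.5214; y* = 15 + 0.4·87.75/0.75 = 61.8.
Expenditure on x: 7·19.5214 = 136.65; share = 0.7467.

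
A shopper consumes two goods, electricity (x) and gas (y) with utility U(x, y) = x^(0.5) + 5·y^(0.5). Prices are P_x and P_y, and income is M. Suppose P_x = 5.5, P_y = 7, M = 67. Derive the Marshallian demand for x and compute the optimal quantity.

x* = 0.5901

MU_x ∝ x^(-0.5), MU_y ∝ 5·y^(-0.5), so MRS = (1/5)·(y/x)^(0.5) = P_x/P_y.
Hence y/x = (5·P_x/P_y)^(1/(0.5)), i.e. raised to the 2 power.
With the ratio pinned down, the budget gives x* = M/(P_x + P_y·(y/x)) and y* = (y/x)·x*.
Numerically y/x = 15.433673, so x* = 67/(5.5 + 7·15.433673) = 0.5901.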